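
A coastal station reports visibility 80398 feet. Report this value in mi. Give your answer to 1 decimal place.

1 ft = 0.000189394 SM, so 80398 × 0.000189394 = 15.2 SM.

15.2 SM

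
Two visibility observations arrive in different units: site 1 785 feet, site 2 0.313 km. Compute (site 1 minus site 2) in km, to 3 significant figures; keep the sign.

-0.0737 km

site 1: 785 ft = 0.239268 km.
Difference: 0.239268 − 0.313000 = -0.0737 km.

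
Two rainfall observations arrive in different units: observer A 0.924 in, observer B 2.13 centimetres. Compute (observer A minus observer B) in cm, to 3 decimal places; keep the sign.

observer A: 0.924 in = 2.34696 cm.
Difference: 2.34696 − 2.13000 = 0.217 cm.

0.217 cm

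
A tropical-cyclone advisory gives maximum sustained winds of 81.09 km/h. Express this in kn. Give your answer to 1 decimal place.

1 km/h = 0.539957 kt, so 81.09 × 0.539957 = 43.8 kt.

43.8 kt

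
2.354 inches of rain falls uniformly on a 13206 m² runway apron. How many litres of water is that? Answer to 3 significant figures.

Depth: 2.354 in × 25.4 = 59.7916 mm.
1 mm over 1 m² is 1 L, so volume = 59.7916 × 13206 = 789607.87 L ≈ 790000 L.

790000 litres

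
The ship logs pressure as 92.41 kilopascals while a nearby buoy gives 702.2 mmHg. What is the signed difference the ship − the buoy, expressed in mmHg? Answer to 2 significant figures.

the ship: 92.41 kPa = 693.132 mmHg.
Difference: 693.132 − 702.200 = -9.1 mmHg.

-9.1 mmHg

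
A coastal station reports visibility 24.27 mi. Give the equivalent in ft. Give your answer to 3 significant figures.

1 SM = 5280 ft, so 24.27 × 5280 = 128000 ft.

128000 ft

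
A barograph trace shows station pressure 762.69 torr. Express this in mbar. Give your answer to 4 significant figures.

1017 mb

1 mmHg = 1.33322 mb, so 762.69 × 1.33322 = 1017 mb.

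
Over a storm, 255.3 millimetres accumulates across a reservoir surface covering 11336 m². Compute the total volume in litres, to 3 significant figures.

2890000 litres

1 mm over 1 m² is 1 L, so volume = 255.3 × 11336 = 2894080.8 L ≈ 2890000 L.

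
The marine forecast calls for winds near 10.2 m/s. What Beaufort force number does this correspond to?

10.2 m/s lies in the Beaufort 5 band (fresh breeze, 8.0–10.7 m/s).

Beaufort force 5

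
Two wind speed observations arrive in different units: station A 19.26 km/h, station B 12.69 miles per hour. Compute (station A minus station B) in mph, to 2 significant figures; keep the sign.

-0.72 mph

station A: 19.26 km/h = 11.9676 mph.
Difference: 11.9676 − 12.6900 = -0.72 mph.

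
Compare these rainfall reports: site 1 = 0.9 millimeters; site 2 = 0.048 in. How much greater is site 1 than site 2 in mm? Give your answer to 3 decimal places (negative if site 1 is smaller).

-0.319 mm

site 2: 0.048 in = 1.21920 mm.
Difference: 0.90000 − 1.21920 = -0.319 mm.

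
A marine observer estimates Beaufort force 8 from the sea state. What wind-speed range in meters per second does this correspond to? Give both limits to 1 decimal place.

17.2 to 20.7 m/s

Beaufort 8 (gale) spans 17.2–20.7 m/s.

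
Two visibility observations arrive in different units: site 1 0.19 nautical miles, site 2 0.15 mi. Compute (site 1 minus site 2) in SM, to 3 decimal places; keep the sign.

0.069 SM

site 1: 0.19 nmi = 0.21865 SM.
Difference: 0.21865 − 0.15000 = 0.069 SM.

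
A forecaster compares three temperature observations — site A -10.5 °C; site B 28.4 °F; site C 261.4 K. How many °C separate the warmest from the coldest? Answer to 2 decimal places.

site B: 28.4 °F = -2.000 °C.
site C: 261.4 K = -11.750 °C.
Spread: (-2.000) − (-11.750) = 9.750 °C.

9.75 °C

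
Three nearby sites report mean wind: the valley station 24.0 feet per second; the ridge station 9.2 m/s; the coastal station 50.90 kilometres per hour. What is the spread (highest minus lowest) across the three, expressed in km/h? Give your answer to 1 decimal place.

the valley station: 24.0 ft/s = 26.335 km/h.
the ridge station: 9.2 m/s = 33.120 km/h.
Spread: 50.900 − 26.335 = 24.6 km/h.

24.6 km/h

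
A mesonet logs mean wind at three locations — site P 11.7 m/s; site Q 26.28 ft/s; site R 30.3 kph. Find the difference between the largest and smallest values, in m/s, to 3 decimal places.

3.690 m/s

site Q: 26.28 ft/s = 8.01014 m/s.
site R: 30.3 km/h = 8.41667 m/s.
Spread: 11.70000 − 8.01014 = 3.690 m/s.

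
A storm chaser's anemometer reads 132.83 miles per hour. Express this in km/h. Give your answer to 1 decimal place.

213.8 km/h

1 mph = 1.60934 km/h, so 132.83 × 1.60934 = 213.8 km/h.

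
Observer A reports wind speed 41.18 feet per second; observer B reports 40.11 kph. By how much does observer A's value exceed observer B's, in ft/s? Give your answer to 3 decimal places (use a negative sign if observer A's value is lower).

4.626 ft/s

observer B: 40.11 km/h = 36.55402 ft/s.
Difference: 41.18000 − 36.55402 = 4.626 ft/s.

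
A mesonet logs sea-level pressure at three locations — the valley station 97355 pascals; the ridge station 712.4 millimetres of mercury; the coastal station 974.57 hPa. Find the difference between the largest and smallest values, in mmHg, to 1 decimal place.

the valley station: 97355 Pa = 730.222 mmHg.
the coastal station: 974.57 hPa = 730.988 mmHg.
Spread: 730.988 − 712.400 = 18.6 mmHg.

18.6 mmHg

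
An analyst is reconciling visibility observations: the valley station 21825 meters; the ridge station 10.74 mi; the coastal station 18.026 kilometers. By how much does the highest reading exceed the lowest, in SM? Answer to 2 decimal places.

2.82 SM

the valley station: 21825 m = 13.5614 SM.
the coastal station: 18.026 km = 11.2008 SM.
Spread: 13.5614 − 10.7400 = 2.82 SM.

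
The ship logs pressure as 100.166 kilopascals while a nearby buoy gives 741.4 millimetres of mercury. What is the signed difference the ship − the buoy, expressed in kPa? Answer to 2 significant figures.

the buoy: 741.4 mmHg = 98.845 kPa.
Difference: 100.166 − 98.845 = 1.3 kPa.

1.3 kPa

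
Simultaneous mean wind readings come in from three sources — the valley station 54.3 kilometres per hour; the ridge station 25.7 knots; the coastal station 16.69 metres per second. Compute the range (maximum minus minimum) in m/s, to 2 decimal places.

3.47 m/s

the valley station: 54.3 km/h = 15.0833 m/s.
the ridge station: 25.7 kt = 13.2212 m/s.
Spread: 16.6900 − 13.2212 = 3.47 m/s.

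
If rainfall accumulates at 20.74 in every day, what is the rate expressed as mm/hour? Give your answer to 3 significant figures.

20.74 in/day × 25.4 mm/in × 0.0416667 day/hour = 21.9 mm/hour.

21.9 mm/hour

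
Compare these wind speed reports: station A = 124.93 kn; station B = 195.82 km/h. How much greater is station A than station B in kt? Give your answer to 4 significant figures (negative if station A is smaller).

19.20 kt

station B: 195.82 km/h = 105.7343 kt.
Difference: 124.9300 − 105.7343 = 19.20 kt.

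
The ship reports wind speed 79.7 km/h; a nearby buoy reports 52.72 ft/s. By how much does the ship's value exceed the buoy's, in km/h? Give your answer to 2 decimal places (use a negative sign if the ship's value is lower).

the buoy: 52.72 ft/s = 57.8486 km/h.
Difference: 79.7000 − 57.8486 = 21.85 km/h.

21.85 km/h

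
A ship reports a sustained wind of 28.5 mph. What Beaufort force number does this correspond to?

28.5 mph = 12.7 m/s, which is Beaufort 6 (strong breeze, 10.8–13.8 m/s).

Beaufort force 6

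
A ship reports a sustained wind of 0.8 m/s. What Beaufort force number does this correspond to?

Beaufort force 1

0.8 m/s lies in the Beaufort 1 band (light air, 0.3–1.5 m/s).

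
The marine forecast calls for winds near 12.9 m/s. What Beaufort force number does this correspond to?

12.9 m/s lies in the Beaufort 6 band (strong breeze, 10.8–13.8 m/s).

Beaufort force 6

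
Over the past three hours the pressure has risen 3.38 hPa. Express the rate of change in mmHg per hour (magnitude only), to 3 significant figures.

0.845 mmHg per hour

3.38 hPa / 3 h × 0.750062 mmHg/hPa = 0.845 mmHg/h.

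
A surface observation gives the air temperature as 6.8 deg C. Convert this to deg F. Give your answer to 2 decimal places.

°F = °C × 9/5 + 32 = 6.8 × 1.8 + 32 = 44.24 °F.

44.24 °F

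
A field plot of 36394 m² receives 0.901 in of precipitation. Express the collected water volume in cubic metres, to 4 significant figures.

832.9 cubic metres

Depth: 0.901 in × 25.4 = 22.8854 mm.
1 mm over 1 m² is 1 L, so volume = 22.8854 × 36394 = 832891.25 L = 832.9 m³.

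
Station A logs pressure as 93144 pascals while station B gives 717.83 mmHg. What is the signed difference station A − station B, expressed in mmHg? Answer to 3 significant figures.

station A: 93144 Pa = 698.637 mmHg.
Difference: 698.637 − 717.830 = -19.2 mmHg.

-19.2 mmHg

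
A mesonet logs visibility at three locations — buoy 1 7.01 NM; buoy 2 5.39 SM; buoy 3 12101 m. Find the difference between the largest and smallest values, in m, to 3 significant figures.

4310 m

buoy 1: 7.01 nmi = 12982.52 m.
buoy 2: 5.39 SM = 8674.36 m.
Spread: 12982.52 − 8674.36 = 4310 m.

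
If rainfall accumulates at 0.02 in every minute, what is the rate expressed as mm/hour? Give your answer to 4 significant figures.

0.02 in/minute × 25.4 mm/in × 60 minute/hour = 30.48 mm/hour.

30.48 mm/hour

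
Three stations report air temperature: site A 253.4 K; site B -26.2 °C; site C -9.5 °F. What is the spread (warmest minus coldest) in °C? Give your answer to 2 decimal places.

6.45 °C

site A: 253.4 K = -19.750 °C.
site C: -9.5 °F = -23.056 °C.
Spread: (-19.750) − (-26.200) = 6.450 °C.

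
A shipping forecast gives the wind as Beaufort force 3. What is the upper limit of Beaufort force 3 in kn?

10 kt

Beaufort 3 (gentle breeze) spans 7–10 knots.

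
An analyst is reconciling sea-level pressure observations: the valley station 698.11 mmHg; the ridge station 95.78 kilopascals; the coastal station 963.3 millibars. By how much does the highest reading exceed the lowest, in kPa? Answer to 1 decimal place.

the valley station: 698.11 mmHg = 93.074 kPa.
the coastal station: 963.3 mb = 96.330 kPa.
Spread: 96.330 − 93.074 = 3.3 kPa.

3.3 kPa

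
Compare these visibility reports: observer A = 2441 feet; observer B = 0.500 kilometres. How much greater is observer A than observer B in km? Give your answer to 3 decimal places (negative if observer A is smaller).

0.244 km

observer A: 2441 ft = 0.74402 km.
Difference: 0.74402 − 0.50000 = 0.244 km.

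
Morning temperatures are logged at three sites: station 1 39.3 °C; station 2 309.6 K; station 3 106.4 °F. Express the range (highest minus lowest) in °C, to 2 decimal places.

4.88 °C

station 2: 309.6 K = 36.450 °C.
station 3: 106.4 °F = 41.333 °C.
Spread: 41.333 − 36.450 = 4.883 °C.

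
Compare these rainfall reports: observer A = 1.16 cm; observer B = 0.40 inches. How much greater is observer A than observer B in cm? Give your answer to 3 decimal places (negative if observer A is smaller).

observer B: 0.40 in = 1.01600 cm.
Difference: 1.16000 − 1.01600 = 0.144 cm.

0.144 cm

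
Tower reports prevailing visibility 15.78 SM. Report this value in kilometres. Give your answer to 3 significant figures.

25.4 km

1 SM = 1.60934 km, so 15.78 × 1.60934 = 25.4 km.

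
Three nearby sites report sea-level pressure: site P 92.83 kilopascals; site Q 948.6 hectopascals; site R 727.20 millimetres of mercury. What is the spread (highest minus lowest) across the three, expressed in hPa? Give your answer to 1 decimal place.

41.2 hPa

site P: 92.83 kPa = 928.300 hPa.
site R: 727.20 mmHg = 969.520 hPa.
Spread: 969.520 − 928.300 = 41.2 hPa.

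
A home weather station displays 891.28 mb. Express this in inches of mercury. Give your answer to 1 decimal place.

1 mb = 0.02953 inHg, so 891.28 × 0.02953 = 26.3 inHg.

26.3 inHg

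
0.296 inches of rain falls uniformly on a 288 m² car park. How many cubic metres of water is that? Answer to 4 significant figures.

Depth: 0.296 in × 25.4 = 7.5184 mm.
1 mm over 1 m² is 1 L, so volume = 7.5184 × 288 = 2165.2992 L = 2.165 m³.

2.165 cubic metres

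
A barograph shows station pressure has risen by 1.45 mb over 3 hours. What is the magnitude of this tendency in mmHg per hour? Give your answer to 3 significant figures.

1.45 mb / 3 h × 0.750062 mmHg/mb = 0.363 mmHg/h.

0.363 mmHg per hour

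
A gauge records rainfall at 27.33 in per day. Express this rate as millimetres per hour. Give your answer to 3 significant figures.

27.33 in/day × 25.4 mm/in × 0.0416667 day/hour = 28.9 mm/hour.

28.9 mm/hour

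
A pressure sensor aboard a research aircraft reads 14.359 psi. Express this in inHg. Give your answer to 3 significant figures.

29.2 inHg

1 psi = 2.03602 inHg, so 14.359 × 2.03602 = 29.2 inHg.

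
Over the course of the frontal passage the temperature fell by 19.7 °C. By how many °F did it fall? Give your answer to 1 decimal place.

35.5 °F

A change of 1 °C equals a change of 1.8 °F: Δ°F = 19.7 × 1.8 = 35.5 °F.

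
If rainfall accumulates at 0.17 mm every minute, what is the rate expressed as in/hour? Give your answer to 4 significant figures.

0.17 mm/minute × 0.0393701 in/mm × 60 minute/hour = 0.4016 in/hour.

0.4016 in/hour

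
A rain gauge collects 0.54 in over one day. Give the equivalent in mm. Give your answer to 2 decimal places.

1 in = 25.4 mm, so 0.54 × 25.4 = 13.72 mm.

13.72 mm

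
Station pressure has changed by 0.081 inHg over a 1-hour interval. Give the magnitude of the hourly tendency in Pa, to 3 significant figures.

274 Pa per hour

0.081 inHg / 1 h × 3386.39 Pa/inHg = 274 Pa/h.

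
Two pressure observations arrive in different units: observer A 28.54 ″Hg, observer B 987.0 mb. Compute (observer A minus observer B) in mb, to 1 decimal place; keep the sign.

-20.5 mb

observer A: 28.54 inHg = 966.475 mb.
Difference: 966.475 − 987.000 = -20.5 mb.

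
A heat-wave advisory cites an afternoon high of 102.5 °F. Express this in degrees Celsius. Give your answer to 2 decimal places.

39.17 °C

°C = (°F − 32) × 5/9 = (102.5 − 32) / 1.8 = 39.17 °C.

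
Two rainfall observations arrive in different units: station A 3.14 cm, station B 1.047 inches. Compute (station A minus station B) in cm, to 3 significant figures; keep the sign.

station B: 1.047 in = 2.65938 cm.
Difference: 3.14000 − 2.65938 = 0.481 cm.

0.481 cm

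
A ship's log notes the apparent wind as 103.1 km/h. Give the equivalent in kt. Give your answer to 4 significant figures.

1 km/h = 0.539957 kt, so 103.1 × 0.539957 = 55.67 kt.

55.67 kt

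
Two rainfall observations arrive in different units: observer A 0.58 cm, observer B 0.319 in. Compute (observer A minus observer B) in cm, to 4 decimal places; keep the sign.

observer B: 0.319 in = 0.810260 cm.
Difference: 0.580000 − 0.810260 = -0.2303 cm.

-0.2303 cm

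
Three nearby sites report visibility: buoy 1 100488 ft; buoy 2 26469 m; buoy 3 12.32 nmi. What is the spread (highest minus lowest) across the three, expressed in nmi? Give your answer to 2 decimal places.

buoy 1: 100488 ft = 16.5382 nmi.
buoy 2: 26469 m = 14.2921 nmi.
Spread: 16.5382 − 12.3200 = 4.22 nmi.

4.22 nmi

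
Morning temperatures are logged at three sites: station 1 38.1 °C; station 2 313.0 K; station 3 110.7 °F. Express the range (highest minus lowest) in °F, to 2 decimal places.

10.12 °F

station 2: 313.0 K = 39.850 °C.
station 3: 110.7 °F = 43.722 °C.
Spread: 43.722 − 38.100 = 5.622 °C = 10.12 °F.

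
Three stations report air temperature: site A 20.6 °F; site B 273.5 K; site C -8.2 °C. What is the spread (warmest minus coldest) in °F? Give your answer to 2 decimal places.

15.39 °F

site A: 20.6 °F = -6.333 °C.
site B: 273.5 K = 0.350 °C.
Spread: 0.350 − (-8.200) = 8.550 °C = 15.39 °F.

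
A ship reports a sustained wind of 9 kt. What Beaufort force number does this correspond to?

Beaufort force 3

9 kt lies in the Beaufort 3 band (gentle breeze, 7–10 kt).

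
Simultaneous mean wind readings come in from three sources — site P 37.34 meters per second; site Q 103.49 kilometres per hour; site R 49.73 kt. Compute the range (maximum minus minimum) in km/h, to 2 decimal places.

42.32 km/h

site P: 37.34 m/s = 134.4240 km/h.
site R: 49.73 kt = 92.1000 km/h.
Spread: 134.4240 − 92.1000 = 42.32 km/h.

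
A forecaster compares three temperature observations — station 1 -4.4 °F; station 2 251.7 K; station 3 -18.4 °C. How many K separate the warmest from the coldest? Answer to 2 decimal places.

3.05 K

station 1: -4.4 °F = -20.222 °C.
station 2: 251.7 K = -21.450 °C.
Spread: (-18.400) − (-21.450) = 3.050 °C.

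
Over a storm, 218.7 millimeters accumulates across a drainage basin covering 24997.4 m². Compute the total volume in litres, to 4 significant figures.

1 mm over 1 m² is 1 L, so volume = 218.7 × 24997.4 = 5466931.4 L ≈ 5467000 L.

5467000 litres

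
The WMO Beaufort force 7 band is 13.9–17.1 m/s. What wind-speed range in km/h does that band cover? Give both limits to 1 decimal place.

50.0 to 61.6 km/h

13.9–17.1 m/s × 3.6 = 50.0–61.6 km/h.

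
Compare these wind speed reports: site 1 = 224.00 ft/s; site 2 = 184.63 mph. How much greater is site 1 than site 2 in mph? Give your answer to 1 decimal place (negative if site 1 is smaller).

-31.9 mph

site 1: 224.00 ft/s = 152.727 mph.
Difference: 152.727 − 184.630 = -31.9 mph.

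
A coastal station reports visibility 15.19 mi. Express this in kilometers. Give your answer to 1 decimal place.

24.4 km

1 SM = 1.60934 km, so 15.19 × 1.60934 = 24.4 km.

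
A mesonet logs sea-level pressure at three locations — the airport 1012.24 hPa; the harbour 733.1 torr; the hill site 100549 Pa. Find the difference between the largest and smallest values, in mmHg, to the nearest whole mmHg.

the airport: 1012.24 hPa = 759.24 mmHg.
the hill site: 100549 Pa = 754.18 mmHg.
Spread: 759.24 − 733.10 = 26 mmHg.

26 mmHg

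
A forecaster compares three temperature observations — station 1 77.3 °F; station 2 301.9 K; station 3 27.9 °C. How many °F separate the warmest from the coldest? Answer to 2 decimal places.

station 1: 77.3 °F = 25.167 °C.
station 2: 301.9 K = 28.750 °C.
Spread: 28.750 − 25.167 = 3.583 °C = 6.45 °F.

6.45 °F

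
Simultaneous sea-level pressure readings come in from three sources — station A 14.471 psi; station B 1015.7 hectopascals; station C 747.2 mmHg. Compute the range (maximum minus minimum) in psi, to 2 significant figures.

station B: 1015.7 hPa = 14.7315 psi.
station C: 747.2 mmHg = 14.4484 psi.
Spread: 14.7315 − 14.4484 = 0.28 psi.

0.28 psi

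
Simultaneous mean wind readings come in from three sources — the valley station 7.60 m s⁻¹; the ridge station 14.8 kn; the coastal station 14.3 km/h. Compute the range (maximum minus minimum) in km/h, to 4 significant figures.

13.11 km/h

the valley station: 7.60 m/s = 27.3600 km/h.
the ridge station: 14.8 kt = 27.4096 km/h.
Spread: 27.4096 − 14.3000 = 13.11 km/h.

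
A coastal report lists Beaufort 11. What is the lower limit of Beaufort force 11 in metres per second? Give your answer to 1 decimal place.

Beaufort 11 (violent storm) spans 28.5–32.6 m/s.

28.5 m/s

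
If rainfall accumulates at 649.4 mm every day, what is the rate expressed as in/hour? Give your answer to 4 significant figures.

1.065 in/hour

649.4 mm/day × 0.0393701 in/mm × 0.0416667 day/hour = 1.065 in/hour.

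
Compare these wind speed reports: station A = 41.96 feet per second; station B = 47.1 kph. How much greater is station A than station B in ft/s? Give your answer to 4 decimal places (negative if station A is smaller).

-0.9643 ft/s

station B: 47.1 km/h = 42.924322 ft/s.
Difference: 41.960000 − 42.924322 = -0.9643 ft/s.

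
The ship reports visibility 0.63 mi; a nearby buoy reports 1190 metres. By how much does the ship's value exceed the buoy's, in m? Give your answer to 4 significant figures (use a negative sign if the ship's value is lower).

-176.1 m

the ship: 0.63 SM = 1013.887 m.
Difference: 1013.887 − 1190.000 = -176.1 m.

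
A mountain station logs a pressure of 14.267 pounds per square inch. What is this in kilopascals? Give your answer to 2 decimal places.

1 psi = 6.89476 kPa, so 14.267 × 6.89476 = 98.37 kPa.

98.37 kPa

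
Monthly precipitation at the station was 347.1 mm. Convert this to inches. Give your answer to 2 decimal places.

1 mm = 0.0393701 in, so 347.1 × 0.0393701 = 13.67 in.

13.67 in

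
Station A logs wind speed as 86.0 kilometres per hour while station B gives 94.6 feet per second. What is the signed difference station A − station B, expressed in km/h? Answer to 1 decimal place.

-17.8 km/h

station B: 94.6 ft/s = 103.803 km/h.
Difference: 86.000 − 103.803 = -17.8 km/h.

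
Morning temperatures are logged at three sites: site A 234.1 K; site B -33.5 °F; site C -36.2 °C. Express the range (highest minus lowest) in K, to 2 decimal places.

site A: 234.1 K = -39.050 °C.
site B: -33.5 °F = -36.389 °C.
Spread: (-36.200) − (-39.050) = 2.850 °C.

2.85 K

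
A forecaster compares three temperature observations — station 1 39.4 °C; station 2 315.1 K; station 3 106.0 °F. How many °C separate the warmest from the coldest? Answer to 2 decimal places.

2.55 °C

station 2: 315.1 K = 41.950 °C.
station 3: 106.0 °F = 41.111 °C.
Spread: 41.950 − 39.400 = 2.550 °C.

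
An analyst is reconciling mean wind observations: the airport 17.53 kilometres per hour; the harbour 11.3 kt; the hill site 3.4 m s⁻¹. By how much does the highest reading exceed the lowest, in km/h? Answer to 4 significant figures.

the harbour: 11.3 kt = 20.92760 km/h.
the hill site: 3.4 m/s = 12.24000 km/h.
Spread: 20.92760 − 12.24000 = 8.688 km/h.

8.688 km/h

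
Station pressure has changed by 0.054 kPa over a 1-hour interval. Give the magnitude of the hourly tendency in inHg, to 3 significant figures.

0.0159 inHg per hour

0.054 kPa / 1 h × 0.2953 inHg/kPa = 0.0159 inHg/h.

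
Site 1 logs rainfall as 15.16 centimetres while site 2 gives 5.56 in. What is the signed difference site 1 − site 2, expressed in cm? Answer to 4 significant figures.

site 2: 5.56 in = 14.12240 cm.
Difference: 15.16000 − 14.12240 = 1.038 cm.

1.038 cm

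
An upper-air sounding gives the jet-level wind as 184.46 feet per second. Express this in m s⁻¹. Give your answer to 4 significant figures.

1 ft/s = 0.3048 m/s, so 184.46 × 0.3048 = 56.22 m/s.

56.22 m/s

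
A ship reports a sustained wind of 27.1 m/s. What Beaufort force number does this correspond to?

Beaufort force 10

27.1 m/s lies in the Beaufort 10 band (storm, 24.5–28.4 m/s).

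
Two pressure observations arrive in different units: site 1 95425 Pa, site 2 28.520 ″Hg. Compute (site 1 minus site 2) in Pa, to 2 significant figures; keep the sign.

site 2: 28.520 inHg = 96579.81 Pa.
Difference: 95425.00 − 96579.81 = -1200 Pa.

-1200 Pa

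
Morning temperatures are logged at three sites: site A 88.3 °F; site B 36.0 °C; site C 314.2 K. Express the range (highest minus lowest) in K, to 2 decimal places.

site A: 88.3 °F = 31.278 °C.
site C: 314.2 K = 41.050 °C.
Spread: 41.050 − 31.278 = 9.772 °C.

9.77 K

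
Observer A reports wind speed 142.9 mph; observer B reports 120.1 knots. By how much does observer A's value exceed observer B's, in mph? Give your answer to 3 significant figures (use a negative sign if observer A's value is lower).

4.69 mph

observer B: 120.1 kt = 138.2086 mph.
Difference: 142.9000 − 138.2086 = 4.69 mph.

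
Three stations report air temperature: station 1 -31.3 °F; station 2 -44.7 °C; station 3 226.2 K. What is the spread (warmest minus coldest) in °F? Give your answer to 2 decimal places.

21.21 °F

station 1: -31.3 °F = -35.167 °C.
station 3: 226.2 K = -46.950 °C.
Spread: (-35.167) − (-46.950) = 11.783 °C = 21.21 °F.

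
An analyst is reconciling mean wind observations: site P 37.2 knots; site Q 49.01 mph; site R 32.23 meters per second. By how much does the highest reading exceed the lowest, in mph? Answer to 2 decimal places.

site P: 37.2 kt = 42.8090 mph.
site R: 32.23 m/s = 72.0965 mph.
Spread: 72.0965 − 42.8090 = 29.29 mph.

29.29 mph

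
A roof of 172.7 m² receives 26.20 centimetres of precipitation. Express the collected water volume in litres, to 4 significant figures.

Depth: 26.20 cm × 10 = 262 mm.
1 mm over 1 m² is 1 L, so volume = 262 × 172.7 = 45247.4 L ≈ 45250 L.

45250 litres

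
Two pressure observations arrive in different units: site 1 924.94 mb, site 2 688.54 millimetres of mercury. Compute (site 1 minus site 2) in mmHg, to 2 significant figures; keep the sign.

site 1: 924.94 mb = 693.762 mmHg.
Difference: 693.762 − 688.540 = 5.2 mmHg.

5.2 mmHg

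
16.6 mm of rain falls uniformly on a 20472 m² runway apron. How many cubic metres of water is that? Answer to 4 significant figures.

339.8 cubic metres

1 mm over 1 m² is 1 L, so volume = 16.6 × 20472 = 339835.2 L = 339.8 m³.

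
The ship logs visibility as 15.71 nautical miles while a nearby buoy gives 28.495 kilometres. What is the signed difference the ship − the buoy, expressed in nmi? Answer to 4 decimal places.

the buoy: 28.495 km = 15.386069 nmi.
Difference: 15.710000 − 15.386069 = 0.3239 nmi.

0.3239 nmi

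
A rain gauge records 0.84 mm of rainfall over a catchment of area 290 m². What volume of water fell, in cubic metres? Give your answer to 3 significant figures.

0.244 cubic metres

1 mm over 1 m² is 1 L, so volume = 0.84 × 290 = 243.6 L = 0.244 m³.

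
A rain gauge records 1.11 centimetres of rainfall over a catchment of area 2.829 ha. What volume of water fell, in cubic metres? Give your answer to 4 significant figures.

314.0 cubic metres

Depth: 1.11 cm × 10 = 11.1 mm.
Area: 2.829 ha = 28290 m².
1 mm over 1 m² is 1 L, so volume = 11.1 × 28290 = 314019 L = 314.0 m³.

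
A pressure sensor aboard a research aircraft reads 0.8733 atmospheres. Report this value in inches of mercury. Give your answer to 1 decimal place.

1 atm = 29.9213 inHg, so 0.8733 × 29.9213 = 26.1 inHg.

26.1 inHg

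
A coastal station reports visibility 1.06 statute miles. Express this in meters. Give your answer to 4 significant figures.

1 SM = 1609.34 m, so 1.06 × 1609.34 = 1706 m.

1706 m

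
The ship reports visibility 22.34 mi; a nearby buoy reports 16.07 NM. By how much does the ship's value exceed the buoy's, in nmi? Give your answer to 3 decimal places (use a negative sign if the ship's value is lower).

the ship: 22.34 SM = 19.41293 nmi.
Difference: 19.41293 − 16.07000 = 3.343 nmi.

3.343 nmi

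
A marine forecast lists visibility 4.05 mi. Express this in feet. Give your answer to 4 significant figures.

1 SM = 5280 ft, so 4.05 × 5280 = 21380 ft.

21380 ft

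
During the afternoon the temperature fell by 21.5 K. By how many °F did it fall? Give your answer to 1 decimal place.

Converting a difference, only the 9/5 scale factor applies: Δ°F = 21.5 × 1.8 = 38.7 °F.

38.7 °F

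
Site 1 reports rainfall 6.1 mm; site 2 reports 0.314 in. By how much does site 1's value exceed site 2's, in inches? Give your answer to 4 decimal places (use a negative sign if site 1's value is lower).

-0.0738 in

site 1: 6.1 mm = 0.240157 in.
Difference: 0.240157 − 0.314000 = -0.0738 in.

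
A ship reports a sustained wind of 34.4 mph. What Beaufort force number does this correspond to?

34.4 mph = 15.4 m/s, which is Beaufort 7 (near gale, 13.9–17.1 m/s).

Beaufort force 7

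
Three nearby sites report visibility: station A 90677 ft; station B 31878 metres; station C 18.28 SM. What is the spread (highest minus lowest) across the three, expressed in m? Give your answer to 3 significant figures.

4240 m

station A: 90677 ft = 27638.35 m.
station C: 18.28 SM = 29418.81 m.
Spread: 31878.00 − 27638.35 = 4240 m.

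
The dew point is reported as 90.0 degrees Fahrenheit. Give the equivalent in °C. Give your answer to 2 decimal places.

32.22 °C

°C = (°F − 32) × 5/9 = (90.0 − 32) / 1.8 = 32.22 °C.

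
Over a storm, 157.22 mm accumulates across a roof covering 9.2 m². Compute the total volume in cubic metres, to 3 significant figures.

1 mm over 1 m² is 1 L, so volume = 157.22 × 9.2 = 1446.424 L = 1.45 m³.

1.45 cubic metres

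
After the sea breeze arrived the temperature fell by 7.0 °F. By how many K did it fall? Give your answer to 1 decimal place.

3.9 K

For a temperature change the 32° offset cancels: ΔK = 7.0 × 0.5556 = 3.9 K.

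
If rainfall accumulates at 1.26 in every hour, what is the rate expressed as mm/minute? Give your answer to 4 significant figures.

1.26 in/hour × 25.4 mm/in × 0.0166667 hour/minute = 0.5334 mm/minute.

0.5334 mm/minute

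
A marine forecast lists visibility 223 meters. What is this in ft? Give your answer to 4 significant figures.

1 m = 3.28084 ft, so 223 × 3.28084 = 731.6 ft.

731.6 ft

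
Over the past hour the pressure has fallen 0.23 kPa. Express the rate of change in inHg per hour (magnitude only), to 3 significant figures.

0.0679 inHg per hour

0.23 kPa / 1 h × 0.2953 inHg/kPa = 0.0679 inHg/h.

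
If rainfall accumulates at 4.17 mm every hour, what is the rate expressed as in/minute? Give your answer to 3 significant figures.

4.17 mm/hour × 0.0393701 in/mm × 0.0166667 hour/minute = 0.00274 in/minute.

0.00274 in/minute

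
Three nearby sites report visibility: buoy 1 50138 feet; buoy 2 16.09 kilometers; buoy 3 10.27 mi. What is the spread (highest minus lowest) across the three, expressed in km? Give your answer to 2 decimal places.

buoy 1: 50138 ft = 15.2821 km.
buoy 3: 10.27 SM = 16.5280 km.
Spread: 16.5280 − 15.2821 = 1.25 km.

1.25 km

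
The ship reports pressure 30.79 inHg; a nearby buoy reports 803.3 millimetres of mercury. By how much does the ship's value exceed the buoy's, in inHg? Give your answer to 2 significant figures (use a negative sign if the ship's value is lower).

the buoy: 803.3 mmHg = 31.6260 inHg.
Difference: 30.7900 − 31.6260 = -0.84 inHg.

-0.84 inHg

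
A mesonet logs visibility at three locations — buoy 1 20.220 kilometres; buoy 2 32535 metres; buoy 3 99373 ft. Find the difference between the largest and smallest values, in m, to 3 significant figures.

12300 m

buoy 1: 20.220 km = 20220.00 m.
buoy 3: 99373 ft = 30288.89 m.
Spread: 32535.00 − 20220.00 = 12300 m.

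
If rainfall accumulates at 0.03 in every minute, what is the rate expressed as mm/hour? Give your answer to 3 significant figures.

0.03 in/minute × 25.4 mm/in × 60 minute/hour = 45.7 mm/hour.

45.7 mm/hour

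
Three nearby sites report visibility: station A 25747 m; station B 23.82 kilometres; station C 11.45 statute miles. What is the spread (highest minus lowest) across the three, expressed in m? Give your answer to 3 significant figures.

station B: 23.82 km = 23820.00 m.
station C: 11.45 SM = 18426.99 m.
Spread: 25747.00 − 18426.99 = 7320 m.

7320 m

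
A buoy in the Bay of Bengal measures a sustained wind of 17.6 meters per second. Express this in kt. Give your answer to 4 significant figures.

1 m/s = 1.94384 kt, so 17.6 × 1.94384 = 34.21 kt.

34.21 kt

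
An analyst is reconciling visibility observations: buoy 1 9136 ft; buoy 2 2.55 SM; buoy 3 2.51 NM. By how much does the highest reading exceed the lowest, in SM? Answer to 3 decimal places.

1.158 SM

buoy 1: 9136 ft = 1.73030 SM.
buoy 3: 2.51 nmi = 2.88846 SM.
Spread: 2.88846 − 1.73030 = 1.158 SM.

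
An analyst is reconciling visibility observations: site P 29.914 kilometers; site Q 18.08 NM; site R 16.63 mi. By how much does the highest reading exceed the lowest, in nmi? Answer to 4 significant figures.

3.629 nmi

site P: 29.914 km = 16.15227 nmi.
site R: 16.63 SM = 14.45107 nmi.
Spread: 18.08000 − 14.45107 = 3.629 nmi.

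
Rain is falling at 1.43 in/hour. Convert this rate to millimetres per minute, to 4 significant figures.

0.6054 mm/minute

1.43 in/hour × 25.4 mm/in × 0.0166667 hour/minute = 0.6054 mm/minute.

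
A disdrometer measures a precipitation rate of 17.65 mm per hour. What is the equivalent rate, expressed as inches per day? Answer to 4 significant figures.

17.65 mm/hour × 0.0393701 in/mm × 24 hour/day = 16.68 in/day.

16.68 in/day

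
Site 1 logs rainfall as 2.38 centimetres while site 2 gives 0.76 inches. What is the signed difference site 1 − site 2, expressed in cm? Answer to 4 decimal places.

site 2: 0.76 in = 1.930400 cm.
Difference: 2.380000 − 1.930400 = 0.4496 cm.

0.4496 cm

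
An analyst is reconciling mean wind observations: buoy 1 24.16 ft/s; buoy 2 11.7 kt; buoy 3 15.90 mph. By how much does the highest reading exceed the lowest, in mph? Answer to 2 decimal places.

buoy 1: 24.16 ft/s = 16.4727 mph.
buoy 2: 11.7 kt = 13.4641 mph.
Spread: 16.4727 − 13.4641 = 3.01 mph.

3.01 mph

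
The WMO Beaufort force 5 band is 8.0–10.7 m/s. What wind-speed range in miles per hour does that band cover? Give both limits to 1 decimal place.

8.0–10.7 m/s × 2.237 = 17.9–23.9 mph.

17.9 to 23.9 mph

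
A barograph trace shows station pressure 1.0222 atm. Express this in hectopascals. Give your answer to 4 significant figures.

1036 hPa

1 atm = 1013.25 hPa, so 1.0222 × 1013.25 = 1036 hPa.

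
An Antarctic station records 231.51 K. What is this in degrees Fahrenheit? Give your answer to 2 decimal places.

First to °C: -41.64 °C.
Then to °F: -42.95 °F.

-42.95 °F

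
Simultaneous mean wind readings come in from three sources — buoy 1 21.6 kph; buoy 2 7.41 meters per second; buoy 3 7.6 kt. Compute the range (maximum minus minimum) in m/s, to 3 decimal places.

3.500 m/s

buoy 1: 21.6 km/h = 6.00000 m/s.
buoy 3: 7.6 kt = 3.90978 m/s.
Spread: 7.41000 − 3.90978 = 3.500 m/s.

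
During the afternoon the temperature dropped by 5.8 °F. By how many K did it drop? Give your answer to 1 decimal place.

A change of 1 °C equals a change of 1.8 °F: ΔK = 5.8 × 0.5556 = 3.2 K.

3.2 K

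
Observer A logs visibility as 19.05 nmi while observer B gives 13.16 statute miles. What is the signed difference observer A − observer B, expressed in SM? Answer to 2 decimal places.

8.76 SM

observer A: 19.05 nmi = 21.9223 SM.
Difference: 21.9223 − 13.1600 = 8.76 SM.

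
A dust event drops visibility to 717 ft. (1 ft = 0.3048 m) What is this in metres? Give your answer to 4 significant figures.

218.5 m

1 ft = 0.3048 m, so 717 × 0.3048 = 218.5 m.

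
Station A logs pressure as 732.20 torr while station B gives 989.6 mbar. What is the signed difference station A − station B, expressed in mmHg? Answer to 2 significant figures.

-10 mmHg

station B: 989.6 mb = 742.26 mmHg.
Difference: 732.20 − 742.26 = -10 mmHg.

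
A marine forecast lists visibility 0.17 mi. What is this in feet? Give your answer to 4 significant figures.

897.6 ft

1 SM = 5280 ft, so 0.17 × 5280 = 897.6 ft.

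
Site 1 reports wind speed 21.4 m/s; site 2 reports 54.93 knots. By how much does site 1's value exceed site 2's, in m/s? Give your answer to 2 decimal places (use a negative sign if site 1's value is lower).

site 2: 54.93 kt = 28.2584 m/s.
Difference: 21.4000 − 28.2584 = -6.86 m/s.

-6.86 m/s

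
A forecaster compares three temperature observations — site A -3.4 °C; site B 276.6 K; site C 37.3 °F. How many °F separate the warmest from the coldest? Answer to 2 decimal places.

12.33 °F

site B: 276.6 K = 3.450 °C.
site C: 37.3 °F = 2.944 °C.
Spread: 3.450 − (-3.400) = 6.850 °C = 12.33 °F.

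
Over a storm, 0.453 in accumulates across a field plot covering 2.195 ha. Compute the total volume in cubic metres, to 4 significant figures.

Depth: 0.453 in × 25.4 = 11.5062 mm.
Area: 2.195 ha = 21950 m².
1 mm over 1 m² is 1 L, so volume = 11.5062 × 21950 = 252561.09 L = 252.6 m³.

252.6 cubic metres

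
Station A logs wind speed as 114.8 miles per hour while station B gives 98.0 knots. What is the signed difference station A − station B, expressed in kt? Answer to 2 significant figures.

station A: 114.8 mph = 99.758 kt.
Difference: 99.758 − 98.000 = 1.8 kt.

1.8 kt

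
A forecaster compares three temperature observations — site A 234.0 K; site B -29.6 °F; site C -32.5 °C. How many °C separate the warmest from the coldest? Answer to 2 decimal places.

site A: 234.0 K = -39.150 °C.
site B: -29.6 °F = -34.222 °C.
Spread: (-32.500) − (-39.150) = 6.650 °C.

6.65 °C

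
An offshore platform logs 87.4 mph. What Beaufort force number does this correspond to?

Beaufort force 12

87.4 mph = 39.1 m/s, which is Beaufort 12 (hurricane force, ≥32.7 m/s).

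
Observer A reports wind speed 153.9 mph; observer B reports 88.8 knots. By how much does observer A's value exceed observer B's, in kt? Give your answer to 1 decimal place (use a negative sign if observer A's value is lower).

44.9 kt

observer A: 153.9 mph = 133.735 kt.
Difference: 133.735 − 88.800 = 44.9 kt.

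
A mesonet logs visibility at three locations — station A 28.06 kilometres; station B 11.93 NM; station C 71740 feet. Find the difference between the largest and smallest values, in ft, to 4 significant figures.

station A: 28.06 km = 92060.37 ft.
station B: 11.93 nmi = 72488.06 ft.
Spread: 92060.37 − 71740.00 = 20320 ft.

20320 ft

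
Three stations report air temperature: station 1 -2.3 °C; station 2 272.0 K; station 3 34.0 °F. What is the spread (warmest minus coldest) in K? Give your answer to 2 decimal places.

3.41 K

station 2: 272.0 K = -1.150 °C.
station 3: 34.0 °F = 1.111 °C.
Spread: 1.111 − (-2.300) = 3.411 °C.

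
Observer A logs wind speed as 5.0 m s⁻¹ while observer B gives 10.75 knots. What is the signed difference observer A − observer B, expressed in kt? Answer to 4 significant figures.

observer A: 5.0 m/s = 9.71922 kt.
Difference: 9.71922 − 10.75000 = -1.031 kt.

-1.031 kt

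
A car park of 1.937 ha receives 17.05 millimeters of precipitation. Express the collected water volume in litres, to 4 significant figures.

330300 litres

Area: 1.937 ha = 19370 m².
1 mm over 1 m² is 1 L, so volume = 17.05 × 19370 = 330258.5 L ≈ 330300 L.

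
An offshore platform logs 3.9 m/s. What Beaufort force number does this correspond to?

Beaufort force 3

3.9 m/s lies in the Beaufort 3 band (gentle breeze, 3.4–5.4 m/s).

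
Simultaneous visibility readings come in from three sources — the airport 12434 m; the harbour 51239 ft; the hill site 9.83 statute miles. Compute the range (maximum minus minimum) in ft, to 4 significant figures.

the airport: 12434 m = 40793.96 ft.
the hill site: 9.83 SM = 51902.40 ft.
Spread: 51902.40 − 40793.96 = 11110 ft.

11110 ft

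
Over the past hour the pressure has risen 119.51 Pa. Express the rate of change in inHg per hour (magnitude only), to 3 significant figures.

0.0353 inHg per hour

119.51 Pa / 1 h × 0.0002953 inHg/Pa = 0.0353 inHg/h.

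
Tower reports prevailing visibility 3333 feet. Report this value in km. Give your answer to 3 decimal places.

1.016 km

1 ft = 0.0003048 km, so 3333 × 0.0003048 = 1.016 km.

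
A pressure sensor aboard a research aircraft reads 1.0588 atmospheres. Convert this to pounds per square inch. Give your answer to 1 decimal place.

1 atm = 14.6959 psi, so 1.0588 × 14.6959 = 15.6 psi.

15.6 psi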